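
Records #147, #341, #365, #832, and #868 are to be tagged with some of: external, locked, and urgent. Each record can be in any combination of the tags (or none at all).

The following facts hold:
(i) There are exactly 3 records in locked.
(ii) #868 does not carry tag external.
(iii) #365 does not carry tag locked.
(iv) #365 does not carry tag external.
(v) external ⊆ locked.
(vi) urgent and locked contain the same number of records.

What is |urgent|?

3

From (ii): #868 ∉ external.
From (iii): #365 ∉ locked.
From (iv): #365 ∉ external.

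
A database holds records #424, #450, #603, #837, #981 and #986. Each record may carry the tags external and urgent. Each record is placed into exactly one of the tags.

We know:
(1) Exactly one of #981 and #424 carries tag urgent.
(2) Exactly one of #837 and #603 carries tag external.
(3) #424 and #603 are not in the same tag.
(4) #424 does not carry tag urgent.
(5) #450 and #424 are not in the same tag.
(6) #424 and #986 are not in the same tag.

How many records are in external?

2

From (4): #424 ∉ urgent.
(1) (exactly one): #981 ∈ urgent.
Only one tag left: #424 ∈ external.
(3): #603 ∉ external.
(5): #450 ∉ external.
(6): #986 ∉ external.
Only one tag left: #450 ∈ urgent.
Only one tag left: #603 ∈ urgent.
Only one tag left: #986 ∈ urgent.
(2) (exactly one): #837 ∈ external.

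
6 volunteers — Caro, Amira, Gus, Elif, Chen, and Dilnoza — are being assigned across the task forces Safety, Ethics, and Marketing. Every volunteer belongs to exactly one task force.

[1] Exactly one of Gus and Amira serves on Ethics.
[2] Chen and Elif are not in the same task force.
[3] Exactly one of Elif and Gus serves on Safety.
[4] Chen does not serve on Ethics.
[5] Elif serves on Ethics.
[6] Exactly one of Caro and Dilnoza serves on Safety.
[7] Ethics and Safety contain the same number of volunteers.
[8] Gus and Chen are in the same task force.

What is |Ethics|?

3

From (4): Chen ∉ Ethics.
From (5): Elif ∈ Ethics.
(3) (exactly one): Gus ∈ Safety.
(8): Chen matches Gus: Chen ∈ Safety.
(1) (exactly one): Amira ∈ Ethics.
Suppose Caro ∈ Marketing: no assignment then satisfies all the clues, so Caro ∉ Marketing.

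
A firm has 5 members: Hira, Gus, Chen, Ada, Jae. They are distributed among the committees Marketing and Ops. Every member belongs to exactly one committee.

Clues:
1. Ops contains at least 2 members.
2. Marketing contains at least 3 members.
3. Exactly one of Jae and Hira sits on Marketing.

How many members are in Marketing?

3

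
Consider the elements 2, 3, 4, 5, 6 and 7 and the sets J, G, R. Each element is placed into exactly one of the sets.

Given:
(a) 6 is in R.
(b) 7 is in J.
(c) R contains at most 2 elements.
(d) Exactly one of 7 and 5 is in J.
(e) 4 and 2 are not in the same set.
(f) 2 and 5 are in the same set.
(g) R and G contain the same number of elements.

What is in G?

G = {2, 5}

From (a): 6 ∈ R.
From (b): 7 ∈ J.
(d) (exactly one): 5 ∉ J.
(f): 2 matches 5: 2 ∉ J.
Suppose 2 ∉ G: no assignment then satisfies all the clues, so 2 ∈ G.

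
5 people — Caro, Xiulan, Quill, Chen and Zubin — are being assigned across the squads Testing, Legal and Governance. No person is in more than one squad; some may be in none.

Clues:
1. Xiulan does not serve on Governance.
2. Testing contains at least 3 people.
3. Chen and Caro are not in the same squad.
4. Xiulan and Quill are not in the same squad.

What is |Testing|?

3

From (1): Xiulan ∉ Governance.
Suppose Zubin ∉ Testing: no assignment then satisfies all the clues, so Zubin ∈ Testing.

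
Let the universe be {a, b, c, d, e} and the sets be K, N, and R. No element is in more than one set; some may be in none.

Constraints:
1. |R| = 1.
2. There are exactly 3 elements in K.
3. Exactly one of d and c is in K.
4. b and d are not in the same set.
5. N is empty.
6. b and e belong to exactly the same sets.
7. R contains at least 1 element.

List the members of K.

K = {b, c, e}

(5): N already has 0, so the rest are out.
Suppose a ∈ K: no assignment then satisfies all the clues, so a ∉ K.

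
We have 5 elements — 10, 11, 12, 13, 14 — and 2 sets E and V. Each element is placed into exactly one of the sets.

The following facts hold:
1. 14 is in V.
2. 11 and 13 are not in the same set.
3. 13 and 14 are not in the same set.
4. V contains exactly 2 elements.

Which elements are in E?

From (1): 14 ∈ V.
(3): 13 ∉ V.
Only one set left: 13 ∈ E.
(2): 11 ∉ E.
Only one set left: 11 ∈ V.
(4): V already has 2, so the rest are out.
Only one set left: 10 ∈ E.
Only one set left: 12 ∈ E.

E = {10, 12, 13}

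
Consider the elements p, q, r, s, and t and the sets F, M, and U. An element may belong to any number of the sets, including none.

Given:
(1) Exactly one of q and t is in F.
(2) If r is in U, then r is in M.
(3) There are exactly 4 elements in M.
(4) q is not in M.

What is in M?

M = {p, r, s, t}

From (4): q ∉ M.
(3): only 4 candidates remain for M, so all are in.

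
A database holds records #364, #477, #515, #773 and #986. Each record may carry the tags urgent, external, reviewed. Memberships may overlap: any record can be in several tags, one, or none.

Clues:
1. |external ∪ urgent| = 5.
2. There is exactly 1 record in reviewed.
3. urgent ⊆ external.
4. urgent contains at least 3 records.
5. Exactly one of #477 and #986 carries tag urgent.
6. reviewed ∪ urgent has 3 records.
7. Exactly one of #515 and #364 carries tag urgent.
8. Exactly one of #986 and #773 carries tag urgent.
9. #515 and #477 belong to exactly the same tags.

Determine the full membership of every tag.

urgent = {#477, #515, #773}; external = {#364, #477, #515, #773, #986}; reviewed = {#773}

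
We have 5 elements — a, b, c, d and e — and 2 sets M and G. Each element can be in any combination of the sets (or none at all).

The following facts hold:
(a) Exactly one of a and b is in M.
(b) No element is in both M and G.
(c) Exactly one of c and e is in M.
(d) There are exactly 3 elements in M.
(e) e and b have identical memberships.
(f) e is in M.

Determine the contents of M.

From (f): e ∈ M.
(b) (disjoint): e ∉ G.
(c) (exactly one): c ∉ M.
(e): b matches e: b ∈ M.
(e): b matches e: b ∉ G.
(a) (exactly one): a ∉ M.
(d): only 3 candidates remain for M, so all are in.
(b) (disjoint): d ∉ G.

M = {b, d, e}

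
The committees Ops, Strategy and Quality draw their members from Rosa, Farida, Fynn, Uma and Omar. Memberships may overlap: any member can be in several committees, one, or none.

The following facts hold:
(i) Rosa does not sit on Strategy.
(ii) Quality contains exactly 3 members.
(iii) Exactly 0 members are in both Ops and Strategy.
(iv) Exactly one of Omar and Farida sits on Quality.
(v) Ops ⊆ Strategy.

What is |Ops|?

0

From (i): Rosa ∉ Strategy.
(v) contrapositive: Rosa ∉ Ops.
Suppose Farida ∈ Ops: no assignment then satisfies all the clues, so Farida ∉ Ops.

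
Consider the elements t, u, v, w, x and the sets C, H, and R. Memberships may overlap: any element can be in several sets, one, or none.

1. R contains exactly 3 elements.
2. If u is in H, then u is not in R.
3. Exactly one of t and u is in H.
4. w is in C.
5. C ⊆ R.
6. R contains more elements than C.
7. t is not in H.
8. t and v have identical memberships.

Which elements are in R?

R = {t, v, w}

From (4): w ∈ C.
From (7): t ∉ H.
(3) (exactly one): u ∈ H.
(5) with w ∈ C: w ∈ R.
(8): v matches t: v ∉ H.
(2): u ∉ R.
(5) contrapositive: u ∉ C.
Suppose t ∉ R: no assignment then satisfies all the clues, so t ∈ R.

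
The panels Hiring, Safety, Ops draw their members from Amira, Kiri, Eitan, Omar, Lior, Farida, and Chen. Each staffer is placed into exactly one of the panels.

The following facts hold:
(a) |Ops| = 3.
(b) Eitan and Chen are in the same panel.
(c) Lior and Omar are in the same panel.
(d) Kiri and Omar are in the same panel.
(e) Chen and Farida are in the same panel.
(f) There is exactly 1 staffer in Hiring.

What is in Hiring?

Hiring = {Amira}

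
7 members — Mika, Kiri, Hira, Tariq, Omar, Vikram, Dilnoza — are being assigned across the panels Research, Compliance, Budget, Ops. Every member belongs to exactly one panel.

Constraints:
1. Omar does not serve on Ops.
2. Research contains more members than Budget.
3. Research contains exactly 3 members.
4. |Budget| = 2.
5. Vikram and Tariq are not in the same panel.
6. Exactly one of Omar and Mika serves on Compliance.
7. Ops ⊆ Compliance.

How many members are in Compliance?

2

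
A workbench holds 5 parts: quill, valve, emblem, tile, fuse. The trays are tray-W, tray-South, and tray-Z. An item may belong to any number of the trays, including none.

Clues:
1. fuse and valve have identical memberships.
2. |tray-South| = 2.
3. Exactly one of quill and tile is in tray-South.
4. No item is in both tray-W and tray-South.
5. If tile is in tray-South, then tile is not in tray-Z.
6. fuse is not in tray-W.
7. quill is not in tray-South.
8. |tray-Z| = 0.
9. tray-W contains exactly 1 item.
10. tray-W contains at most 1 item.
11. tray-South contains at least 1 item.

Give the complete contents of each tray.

tray-W = {quill}; tray-South = {emblem, tile}; tray-Z = {}

From (6): fuse ∉ tray-W.
From (7): quill ∉ tray-South.
(1): valve matches fuse: valve ∉ tray-W.
(3) (exactly one): tile ∈ tray-South.
(4) (disjoint): tile ∉ tray-W.
(5): tile ∉ tray-Z.
(8): tray-Z already has 0, so the rest are out.
Suppose quill ∉ tray-W: no assignment then satisfies all the clues, so quill ∈ tray-W.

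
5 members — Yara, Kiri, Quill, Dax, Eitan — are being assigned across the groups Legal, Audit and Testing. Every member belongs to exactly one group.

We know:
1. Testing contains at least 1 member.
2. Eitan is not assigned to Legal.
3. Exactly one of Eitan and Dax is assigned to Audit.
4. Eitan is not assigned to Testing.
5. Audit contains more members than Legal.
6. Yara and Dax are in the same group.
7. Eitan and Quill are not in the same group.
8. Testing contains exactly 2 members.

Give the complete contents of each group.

Legal = {Quill}; Audit = {Eitan, Kiri}; Testing = {Dax, Yara}

From (2): Eitan ∉ Legal.
From (4): Eitan ∉ Testing.
Only one group left: Eitan ∈ Audit.
(3) (exactly one): Dax ∉ Audit.
(6): Yara matches Dax: Yara ∉ Audit.
(7): Quill ∉ Audit.
Suppose Yara ∈ Legal: no assignment then satisfies all the clues, so Yara ∉ Legal.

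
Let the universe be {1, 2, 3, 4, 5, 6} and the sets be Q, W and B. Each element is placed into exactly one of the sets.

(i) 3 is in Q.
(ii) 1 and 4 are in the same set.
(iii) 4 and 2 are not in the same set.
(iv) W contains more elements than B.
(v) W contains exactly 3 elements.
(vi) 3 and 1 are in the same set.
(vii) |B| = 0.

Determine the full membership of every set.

From (i): 3 ∈ Q.
(vi): 1 matches 3: 1 ∈ Q.
(vii): B already has 0, so the rest are out.
(ii): 4 matches 1: 4 ∈ Q.
(iii): 2 ∉ Q.
(v): only 3 candidates remain for W, so all are in.

Q = {1, 3, 4}; W = {2, 5, 6}; B = {}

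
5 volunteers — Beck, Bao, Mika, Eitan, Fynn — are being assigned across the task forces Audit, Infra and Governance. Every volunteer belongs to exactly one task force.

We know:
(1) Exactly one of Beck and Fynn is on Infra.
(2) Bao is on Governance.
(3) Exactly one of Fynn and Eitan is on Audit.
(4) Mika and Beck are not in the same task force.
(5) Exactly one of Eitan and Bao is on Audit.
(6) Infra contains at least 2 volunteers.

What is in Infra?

Infra = {Fynn, Mika}

From (2): Bao ∈ Governance.
(5) (exactly one): Eitan ∈ Audit.
(3) (exactly one): Fynn ∉ Audit.
Suppose Beck ∈ Infra: no assignment then satisfies all the clues, so Beck ∉ Infra.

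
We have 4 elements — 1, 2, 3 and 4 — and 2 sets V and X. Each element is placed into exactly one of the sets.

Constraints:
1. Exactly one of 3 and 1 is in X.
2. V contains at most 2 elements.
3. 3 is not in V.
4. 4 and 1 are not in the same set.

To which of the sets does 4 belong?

From (3): 3 ∉ V.
Only one set left: 3 ∈ X.
(1) (exactly one): 1 ∉ X.
Only one set left: 1 ∈ V.
(4): 4 ∉ V.
Only one set left: 4 ∈ X.

4: X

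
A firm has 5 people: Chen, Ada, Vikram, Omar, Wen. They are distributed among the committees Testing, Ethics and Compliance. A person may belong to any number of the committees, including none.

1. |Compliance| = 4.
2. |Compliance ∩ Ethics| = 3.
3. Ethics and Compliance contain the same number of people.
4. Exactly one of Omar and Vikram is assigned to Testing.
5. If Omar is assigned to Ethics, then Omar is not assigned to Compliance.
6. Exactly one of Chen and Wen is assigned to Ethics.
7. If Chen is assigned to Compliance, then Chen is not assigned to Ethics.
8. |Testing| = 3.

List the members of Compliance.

Compliance = {Ada, Chen, Vikram, Wen}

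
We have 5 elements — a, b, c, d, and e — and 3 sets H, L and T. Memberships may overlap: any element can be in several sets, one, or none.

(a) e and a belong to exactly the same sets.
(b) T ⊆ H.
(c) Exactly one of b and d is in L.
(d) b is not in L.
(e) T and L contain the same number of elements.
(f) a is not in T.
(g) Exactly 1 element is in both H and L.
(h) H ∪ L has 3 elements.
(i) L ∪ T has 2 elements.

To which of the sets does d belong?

d: H, L

From (d): b ∉ L.
From (f): a ∉ T.
(a): e matches a: e ∉ T.
(c) (exactly one): d ∈ L.
Suppose d ∉ H: no assignment then satisfies all the clues, so d ∈ H.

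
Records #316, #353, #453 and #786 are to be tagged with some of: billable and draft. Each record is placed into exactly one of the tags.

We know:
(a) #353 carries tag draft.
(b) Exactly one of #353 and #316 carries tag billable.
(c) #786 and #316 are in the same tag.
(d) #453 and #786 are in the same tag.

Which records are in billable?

From (a): #353 ∈ draft.
(b) (exactly one): #316 ∈ billable.
(c): #786 matches #316: #786 ∈ billable.
(d): #453 matches #786: #453 ∈ billable.

billable = {#316, #453, #786}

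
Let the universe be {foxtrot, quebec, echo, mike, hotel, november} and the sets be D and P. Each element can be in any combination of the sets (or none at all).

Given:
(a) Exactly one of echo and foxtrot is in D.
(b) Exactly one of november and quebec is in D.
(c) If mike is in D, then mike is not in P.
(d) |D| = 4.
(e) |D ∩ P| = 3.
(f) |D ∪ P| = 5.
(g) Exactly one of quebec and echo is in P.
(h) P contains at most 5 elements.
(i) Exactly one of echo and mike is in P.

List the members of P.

P = {echo, foxtrot, hotel, november}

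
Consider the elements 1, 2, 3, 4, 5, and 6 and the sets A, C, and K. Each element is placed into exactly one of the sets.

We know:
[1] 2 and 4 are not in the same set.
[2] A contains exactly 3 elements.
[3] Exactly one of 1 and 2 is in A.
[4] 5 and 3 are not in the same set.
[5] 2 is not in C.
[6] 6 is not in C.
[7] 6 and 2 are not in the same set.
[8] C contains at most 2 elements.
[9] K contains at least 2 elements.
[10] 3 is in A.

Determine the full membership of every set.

A = {1, 3, 6}; C = {4}; K = {2, 5}

From (5): 2 ∉ C.
From (6): 6 ∉ C.
From (10): 3 ∈ A.
(4): 5 ∉ A.
Suppose 1 ∉ A: no assignment then satisfies all the clues, so 1 ∈ A.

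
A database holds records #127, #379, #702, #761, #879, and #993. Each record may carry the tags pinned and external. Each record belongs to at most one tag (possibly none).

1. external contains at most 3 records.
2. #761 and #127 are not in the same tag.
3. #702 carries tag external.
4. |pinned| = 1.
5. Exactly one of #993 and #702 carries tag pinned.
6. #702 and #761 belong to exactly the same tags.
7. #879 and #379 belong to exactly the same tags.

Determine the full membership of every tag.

pinned = {#993}; external = {#702, #761}

From (3): #702 ∈ external.
(5) (exactly one): #993 ∈ pinned.
(6): #761 matches #702: #761 ∉ pinned.
(6): #761 matches #702: #761 ∈ external.
(2): #127 ∉ external.
(4): pinned already has 1, so the rest are out.
Suppose #379 ∈ external: no assignment then satisfies all the clues, so #379 ∉ external.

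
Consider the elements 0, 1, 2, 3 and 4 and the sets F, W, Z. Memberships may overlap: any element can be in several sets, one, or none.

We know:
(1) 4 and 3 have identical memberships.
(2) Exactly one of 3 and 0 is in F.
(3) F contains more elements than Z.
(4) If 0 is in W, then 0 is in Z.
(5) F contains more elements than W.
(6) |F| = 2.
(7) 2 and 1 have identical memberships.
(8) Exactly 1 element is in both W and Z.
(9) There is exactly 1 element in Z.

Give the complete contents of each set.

F = {3, 4}; W = {0}; Z = {0}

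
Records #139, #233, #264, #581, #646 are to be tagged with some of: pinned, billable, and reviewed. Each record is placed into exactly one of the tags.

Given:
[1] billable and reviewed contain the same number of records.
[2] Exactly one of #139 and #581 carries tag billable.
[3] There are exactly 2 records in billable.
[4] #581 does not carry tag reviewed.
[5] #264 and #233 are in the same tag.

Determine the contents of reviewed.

reviewed = {#233, #264}

From (4): #581 ∉ reviewed.
Suppose #139 ∈ reviewed: no assignment then satisfies all the clues, so #139 ∉ reviewed.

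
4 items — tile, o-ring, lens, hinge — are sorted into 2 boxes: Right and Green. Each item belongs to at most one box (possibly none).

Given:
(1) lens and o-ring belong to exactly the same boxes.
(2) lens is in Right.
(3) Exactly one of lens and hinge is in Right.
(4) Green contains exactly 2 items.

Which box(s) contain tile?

From (2): lens ∈ Right.
(1): o-ring matches lens: o-ring ∈ Right.
(3) (exactly one): hinge ∉ Right.
(4): only 2 candidates remain for Green, so all are in.

tile: Green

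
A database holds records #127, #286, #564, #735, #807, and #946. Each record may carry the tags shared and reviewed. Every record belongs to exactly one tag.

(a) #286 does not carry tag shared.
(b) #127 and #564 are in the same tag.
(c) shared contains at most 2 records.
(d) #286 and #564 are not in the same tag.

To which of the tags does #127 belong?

#127: shared

From (a): #286 ∉ shared.
Only one tag left: #286 ∈ reviewed.
(d): #564 ∉ reviewed.
Only one tag left: #564 ∈ shared.
(b): #127 matches #564: #127 ∈ shared.
(c): shared already has 2, so the rest are out.
Only one tag left: #735 ∈ reviewed.
Only one tag left: #807 ∈ reviewed.
Only one tag left: #946 ∈ reviewed.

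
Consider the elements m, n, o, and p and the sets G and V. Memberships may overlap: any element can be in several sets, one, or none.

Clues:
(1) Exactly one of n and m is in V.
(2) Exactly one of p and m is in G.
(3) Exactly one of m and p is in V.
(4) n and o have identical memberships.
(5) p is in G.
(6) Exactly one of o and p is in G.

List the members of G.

G = {p}

From (5): p ∈ G.
(2) (exactly one): m ∉ G.
(6) (exactly one): o ∉ G.
(4): n matches o: n ∉ G.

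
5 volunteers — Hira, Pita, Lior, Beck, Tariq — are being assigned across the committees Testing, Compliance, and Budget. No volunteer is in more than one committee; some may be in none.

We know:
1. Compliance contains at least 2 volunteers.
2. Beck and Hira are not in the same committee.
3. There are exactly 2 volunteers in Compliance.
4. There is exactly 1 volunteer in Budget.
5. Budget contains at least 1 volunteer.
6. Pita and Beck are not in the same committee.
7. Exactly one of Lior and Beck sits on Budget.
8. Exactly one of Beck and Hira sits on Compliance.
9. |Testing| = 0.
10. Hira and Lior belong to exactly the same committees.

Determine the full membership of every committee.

Testing = {}; Compliance = {Hira, Lior}; Budget = {Beck}

(9): Testing already has 0, so the rest are out.
Suppose Hira ∉ Compliance: no assignment then satisfies all the clues, so Hira ∈ Compliance.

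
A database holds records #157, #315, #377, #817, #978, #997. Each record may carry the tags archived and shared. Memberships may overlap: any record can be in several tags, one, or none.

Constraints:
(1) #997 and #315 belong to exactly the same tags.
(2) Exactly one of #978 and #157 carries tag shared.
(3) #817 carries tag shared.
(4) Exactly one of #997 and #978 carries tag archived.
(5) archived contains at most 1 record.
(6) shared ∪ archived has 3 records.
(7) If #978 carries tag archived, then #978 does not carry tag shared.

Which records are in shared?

shared = {#157, #817}

From (3): #817 ∈ shared.
Suppose #157 ∉ shared: no assignment then satisfies all the clues, so #157 ∈ shared.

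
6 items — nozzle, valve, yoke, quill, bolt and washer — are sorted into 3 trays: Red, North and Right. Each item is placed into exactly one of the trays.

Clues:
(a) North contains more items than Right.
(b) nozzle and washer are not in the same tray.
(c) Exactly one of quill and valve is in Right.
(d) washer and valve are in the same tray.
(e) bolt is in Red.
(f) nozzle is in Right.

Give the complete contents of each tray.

Red = {bolt}; North = {valve, washer, yoke}; Right = {nozzle, quill}

From (e): bolt ∈ Red.
From (f): nozzle ∈ Right.
(b): washer ∉ Right.
(d): valve matches washer: valve ∉ Right.
(c) (exactly one): quill ∈ Right.
Suppose valve ∈ Red: no assignment then satisfies all the clues, so valve ∉ Red.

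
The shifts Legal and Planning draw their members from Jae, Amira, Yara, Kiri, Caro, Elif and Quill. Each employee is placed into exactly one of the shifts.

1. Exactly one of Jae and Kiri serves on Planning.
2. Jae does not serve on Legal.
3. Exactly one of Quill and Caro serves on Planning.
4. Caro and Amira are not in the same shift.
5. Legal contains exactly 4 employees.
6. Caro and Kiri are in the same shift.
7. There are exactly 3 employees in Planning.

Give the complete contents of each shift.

From (2): Jae ∉ Legal.
Only one shift left: Jae ∈ Planning.
(1) (exactly one): Kiri ∉ Planning.
(6): Caro matches Kiri: Caro ∉ Planning.
Only one shift left: Kiri ∈ Legal.
Only one shift left: Caro ∈ Legal.
(3) (exactly one): Quill ∈ Planning.
(4): Amira ∉ Legal.
(5): only 4 candidates remain for Legal, so all are in.
(7): only 3 candidates remain for Planning, so all are in.

Legal = {Caro, Elif, Kiri, Yara}; Planning = {Amira, Jae, Quill}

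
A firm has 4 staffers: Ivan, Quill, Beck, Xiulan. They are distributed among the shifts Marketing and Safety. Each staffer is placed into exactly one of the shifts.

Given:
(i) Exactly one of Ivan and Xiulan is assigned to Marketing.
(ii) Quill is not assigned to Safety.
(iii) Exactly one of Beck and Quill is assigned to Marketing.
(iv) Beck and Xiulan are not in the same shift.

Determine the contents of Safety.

From (ii): Quill ∉ Safety.
Only one shift left: Quill ∈ Marketing.
(iii) (exactly one): Beck ∉ Marketing.
Only one shift left: Beck ∈ Safety.
(iv): Xiulan ∉ Safety.
Only one shift left: Xiulan ∈ Marketing.
(i) (exactly one): Ivan ∉ Marketing.
Only one shift left: Ivan ∈ Safety.

Safety = {Beck, Ivan}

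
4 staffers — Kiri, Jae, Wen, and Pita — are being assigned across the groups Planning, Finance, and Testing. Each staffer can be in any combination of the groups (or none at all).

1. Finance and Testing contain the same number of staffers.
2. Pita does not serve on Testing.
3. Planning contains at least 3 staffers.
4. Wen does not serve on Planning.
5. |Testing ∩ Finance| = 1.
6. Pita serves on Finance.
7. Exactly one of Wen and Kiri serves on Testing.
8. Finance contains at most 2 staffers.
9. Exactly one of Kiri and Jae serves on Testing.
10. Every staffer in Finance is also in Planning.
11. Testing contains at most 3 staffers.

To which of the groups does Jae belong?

Jae: Finance, Planning, Testing

From (2): Pita ∉ Testing.
From (4): Wen ∉ Planning.
From (6): Pita ∈ Finance.
(3): only 3 candidates remain for Planning, so all are in.
(10) contrapositive: Wen ∉ Finance.
Suppose Jae ∉ Finance: no assignment then satisfies all the clues, so Jae ∈ Finance.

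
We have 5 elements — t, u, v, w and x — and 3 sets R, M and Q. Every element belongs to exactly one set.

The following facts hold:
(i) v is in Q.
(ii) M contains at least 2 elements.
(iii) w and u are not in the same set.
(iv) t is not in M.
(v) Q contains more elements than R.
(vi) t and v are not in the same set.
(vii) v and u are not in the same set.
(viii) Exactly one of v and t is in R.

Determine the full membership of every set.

R = {t}; M = {u, x}; Q = {v, w}

From (i): v ∈ Q.
From (iv): t ∉ M.
(vi): t ∉ Q.
(vii): u ∉ Q.
(viii) (exactly one): t ∈ R.
Suppose u ∈ R: no assignment then satisfies all the clues, so u ∉ R.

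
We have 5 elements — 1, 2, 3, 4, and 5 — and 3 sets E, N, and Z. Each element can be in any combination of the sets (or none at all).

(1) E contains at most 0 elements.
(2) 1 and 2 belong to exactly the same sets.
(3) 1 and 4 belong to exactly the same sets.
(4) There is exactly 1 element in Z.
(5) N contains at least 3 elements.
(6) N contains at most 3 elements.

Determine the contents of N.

N = {1, 2, 4}

(1): E already has 0, so the rest are out.
Suppose 1 ∉ N: no assignment then satisfies all the clues, so 1 ∈ N.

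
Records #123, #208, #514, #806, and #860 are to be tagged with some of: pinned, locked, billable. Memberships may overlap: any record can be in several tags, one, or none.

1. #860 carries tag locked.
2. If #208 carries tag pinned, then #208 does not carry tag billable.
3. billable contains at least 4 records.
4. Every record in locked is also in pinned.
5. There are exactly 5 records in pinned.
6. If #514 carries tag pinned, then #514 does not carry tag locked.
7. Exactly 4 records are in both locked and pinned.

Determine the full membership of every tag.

pinned = {#123, #208, #514, #806, #860}; locked = {#123, #208, #806, #860}; billable = {#123, #514, #806, #860}

From (1): #860 ∈ locked.
(4) with #860 ∈ locked: #860 ∈ pinned.
(5): only 5 candidates remain for pinned, so all are in.
(6): #514 ∉ locked.
(2): #208 ∉ billable.
(3): only 4 candidates remain for billable, so all are in.
Suppose #123 ∉ locked: no assignment then satisfies all the clues, so #123 ∈ locked.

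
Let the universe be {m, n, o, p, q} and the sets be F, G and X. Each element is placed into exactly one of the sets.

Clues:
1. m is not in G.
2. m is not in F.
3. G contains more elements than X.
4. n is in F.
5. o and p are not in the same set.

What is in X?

X = {m}

From (1): m ∉ G.
From (2): m ∉ F.
From (4): n ∈ F.
Only one set left: m ∈ X.
Suppose o ∈ X: no assignment then satisfies all the clues, so o ∉ X.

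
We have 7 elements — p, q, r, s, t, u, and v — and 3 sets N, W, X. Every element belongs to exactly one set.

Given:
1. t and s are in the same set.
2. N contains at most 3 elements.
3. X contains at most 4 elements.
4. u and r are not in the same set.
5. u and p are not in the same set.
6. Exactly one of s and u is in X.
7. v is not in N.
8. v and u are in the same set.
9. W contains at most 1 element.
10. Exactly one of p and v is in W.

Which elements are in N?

N = {r, s, t}

From (7): v ∉ N.
(8): u matches v: u ∉ N.
Suppose p ∈ N: no assignment then satisfies all the clues, so p ∉ N.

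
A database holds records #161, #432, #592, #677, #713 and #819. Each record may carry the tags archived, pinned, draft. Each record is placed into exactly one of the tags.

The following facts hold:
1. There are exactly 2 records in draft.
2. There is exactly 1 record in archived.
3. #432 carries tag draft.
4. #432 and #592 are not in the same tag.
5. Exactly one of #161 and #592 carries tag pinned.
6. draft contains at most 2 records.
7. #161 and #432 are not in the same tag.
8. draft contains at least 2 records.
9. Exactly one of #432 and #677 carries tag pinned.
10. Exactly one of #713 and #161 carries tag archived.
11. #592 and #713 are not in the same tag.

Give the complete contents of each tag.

archived = {#161}; pinned = {#592, #677, #819}; draft = {#432, #713}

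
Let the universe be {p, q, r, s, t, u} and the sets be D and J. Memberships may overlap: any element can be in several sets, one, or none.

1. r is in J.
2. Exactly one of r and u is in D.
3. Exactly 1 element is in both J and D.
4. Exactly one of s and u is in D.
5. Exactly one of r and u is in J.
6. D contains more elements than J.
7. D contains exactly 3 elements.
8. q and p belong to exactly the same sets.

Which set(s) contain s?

s: D

From (1): r ∈ J.
(5) (exactly one): u ∉ J.
Suppose s ∉ D: no assignment then satisfies all the clues, so s ∈ D.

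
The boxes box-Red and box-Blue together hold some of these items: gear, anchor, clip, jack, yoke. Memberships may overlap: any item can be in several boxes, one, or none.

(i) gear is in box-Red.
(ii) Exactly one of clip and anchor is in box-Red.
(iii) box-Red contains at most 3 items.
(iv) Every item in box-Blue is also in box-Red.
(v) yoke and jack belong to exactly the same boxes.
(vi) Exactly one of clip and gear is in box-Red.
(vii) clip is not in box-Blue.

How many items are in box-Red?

2

From (i): gear ∈ box-Red.
From (vii): clip ∉ box-Blue.
(vi) (exactly one): clip ∉ box-Red.
(ii) (exactly one): anchor ∈ box-Red.
Suppose jack ∈ box-Red: no assignment then satisfies all the clues, so jack ∉ box-Red.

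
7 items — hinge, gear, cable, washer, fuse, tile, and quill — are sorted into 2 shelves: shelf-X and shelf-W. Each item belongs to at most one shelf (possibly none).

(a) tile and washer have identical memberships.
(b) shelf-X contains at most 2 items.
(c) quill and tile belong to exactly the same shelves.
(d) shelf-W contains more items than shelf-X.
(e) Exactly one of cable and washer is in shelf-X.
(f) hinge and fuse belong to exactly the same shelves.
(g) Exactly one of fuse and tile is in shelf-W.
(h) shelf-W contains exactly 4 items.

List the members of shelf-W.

shelf-W = {gear, quill, tile, washer}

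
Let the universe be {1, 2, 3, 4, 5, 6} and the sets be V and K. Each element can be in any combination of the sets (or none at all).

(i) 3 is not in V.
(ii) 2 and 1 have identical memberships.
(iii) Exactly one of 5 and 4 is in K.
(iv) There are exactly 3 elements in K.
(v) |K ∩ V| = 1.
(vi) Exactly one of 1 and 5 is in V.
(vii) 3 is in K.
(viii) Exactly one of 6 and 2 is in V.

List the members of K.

K = {3, 4, 6}

From (i): 3 ∉ V.
From (vii): 3 ∈ K.
Suppose 1 ∈ K: no assignment then satisfies all the clues, so 1 ∉ K.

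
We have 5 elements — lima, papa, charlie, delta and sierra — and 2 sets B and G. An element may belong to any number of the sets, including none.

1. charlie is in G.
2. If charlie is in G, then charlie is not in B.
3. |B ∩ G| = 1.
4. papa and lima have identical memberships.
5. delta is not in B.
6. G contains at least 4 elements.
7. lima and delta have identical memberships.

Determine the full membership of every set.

B = {sierra}; G = {charlie, delta, lima, papa, sierra}

From (1): charlie ∈ G.
From (5): delta ∉ B.
(2): charlie ∉ B.
(7): lima matches delta: lima ∉ B.
(4): papa matches lima: papa ∉ B.
Suppose lima ∉ G: no assignment then satisfies all the clues, so lima ∈ G.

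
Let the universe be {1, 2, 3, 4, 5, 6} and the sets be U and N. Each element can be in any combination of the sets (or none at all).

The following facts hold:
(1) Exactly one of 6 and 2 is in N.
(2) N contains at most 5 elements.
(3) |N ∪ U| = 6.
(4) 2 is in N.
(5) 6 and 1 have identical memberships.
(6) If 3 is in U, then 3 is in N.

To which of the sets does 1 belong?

From (4): 2 ∈ N.
(1) (exactly one): 6 ∉ N.
(5): 1 matches 6: 1 ∉ N.
Suppose 1 ∉ U: no assignment then satisfies all the clues, so 1 ∈ U.

1: U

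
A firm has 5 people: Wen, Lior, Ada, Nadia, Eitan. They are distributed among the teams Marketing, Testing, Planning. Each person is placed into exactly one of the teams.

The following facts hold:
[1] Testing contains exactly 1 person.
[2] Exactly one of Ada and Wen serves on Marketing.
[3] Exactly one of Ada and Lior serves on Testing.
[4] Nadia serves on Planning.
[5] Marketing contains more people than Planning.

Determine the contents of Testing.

Testing = {Ada}

From (4): Nadia ∈ Planning.
Suppose Wen ∈ Testing: no assignment then satisfies all the clues, so Wen ∉ Testing.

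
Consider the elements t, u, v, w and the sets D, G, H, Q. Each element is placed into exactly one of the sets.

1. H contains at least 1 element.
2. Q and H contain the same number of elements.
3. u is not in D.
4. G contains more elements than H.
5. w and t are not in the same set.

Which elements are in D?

D = {}

From (3): u ∉ D.
Suppose t ∈ D: no assignment then satisfies all the clues, so t ∉ D.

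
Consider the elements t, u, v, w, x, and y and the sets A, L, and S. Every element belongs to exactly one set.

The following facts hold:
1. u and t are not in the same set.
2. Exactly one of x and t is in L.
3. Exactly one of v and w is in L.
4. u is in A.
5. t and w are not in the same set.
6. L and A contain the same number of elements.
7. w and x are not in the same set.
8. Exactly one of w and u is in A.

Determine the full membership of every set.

A = {u, x}; L = {t, v}; S = {w, y}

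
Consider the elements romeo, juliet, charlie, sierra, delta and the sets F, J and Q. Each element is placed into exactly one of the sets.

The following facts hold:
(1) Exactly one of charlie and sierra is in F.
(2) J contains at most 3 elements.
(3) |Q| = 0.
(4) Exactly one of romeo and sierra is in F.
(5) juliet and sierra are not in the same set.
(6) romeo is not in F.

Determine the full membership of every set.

From (6): romeo ∉ F.
(3): Q already has 0, so the rest are out.
(4) (exactly one): sierra ∈ F.
(5): juliet ∉ F.
Only one set left: romeo ∈ J.
Only one set left: juliet ∈ J.
(1) (exactly one): charlie ∉ F.
Only one set left: charlie ∈ J.
(2): J already has 3, so the rest are out.
Only one set left: delta ∈ F.

F = {delta, sierra}; J = {charlie, juliet, romeo}; Q = {}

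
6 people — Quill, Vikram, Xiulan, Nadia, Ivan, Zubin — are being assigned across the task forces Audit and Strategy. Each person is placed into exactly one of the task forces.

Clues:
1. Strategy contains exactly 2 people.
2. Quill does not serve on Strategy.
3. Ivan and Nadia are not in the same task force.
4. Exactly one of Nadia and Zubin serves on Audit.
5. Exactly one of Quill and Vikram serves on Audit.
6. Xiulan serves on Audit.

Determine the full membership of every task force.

Audit = {Ivan, Quill, Xiulan, Zubin}; Strategy = {Nadia, Vikram}

From (2): Quill ∉ Strategy.
From (6): Xiulan ∈ Audit.
Only one task force left: Quill ∈ Audit.
(5) (exactly one): Vikram ∉ Audit.
Only one task force left: Vikram ∈ Strategy.
Suppose Nadia ∈ Audit: no assignment then satisfies all the clues, so Nadia ∉ Audit.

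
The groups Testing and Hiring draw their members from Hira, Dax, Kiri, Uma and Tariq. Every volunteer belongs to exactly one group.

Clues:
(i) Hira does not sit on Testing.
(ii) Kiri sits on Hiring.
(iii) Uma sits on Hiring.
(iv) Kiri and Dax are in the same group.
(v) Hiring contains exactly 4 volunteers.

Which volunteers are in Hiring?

Hiring = {Dax, Hira, Kiri, Uma}

From (i): Hira ∉ Testing.
From (ii): Kiri ∈ Hiring.
From (iii): Uma ∈ Hiring.
(iv): Dax matches Kiri: Dax ∉ Testing.
(iv): Dax matches Kiri: Dax ∈ Hiring.
Only one group left: Hira ∈ Hiring.
(v): Hiring already has 4, so the rest are out.
Only one group left: Tariq ∈ Testing.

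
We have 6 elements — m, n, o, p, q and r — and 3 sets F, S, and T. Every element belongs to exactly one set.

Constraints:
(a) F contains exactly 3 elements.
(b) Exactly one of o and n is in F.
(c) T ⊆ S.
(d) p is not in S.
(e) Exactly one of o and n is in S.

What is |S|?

3

From (d): p ∉ S.
(c) contrapositive: p ∉ T.
Only one set left: p ∈ F.
Suppose m ∈ T: no assignment then satisfies all the clues, so m ∉ T.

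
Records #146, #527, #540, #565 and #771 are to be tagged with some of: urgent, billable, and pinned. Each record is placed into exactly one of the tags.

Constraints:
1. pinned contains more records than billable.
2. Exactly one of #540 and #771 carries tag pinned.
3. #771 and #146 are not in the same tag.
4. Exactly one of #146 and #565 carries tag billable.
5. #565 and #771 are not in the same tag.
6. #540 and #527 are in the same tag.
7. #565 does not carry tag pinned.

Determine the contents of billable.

billable = {#565}

From (7): #565 ∉ pinned.
Suppose #146 ∈ billable: no assignment then satisfies all the clues, so #146 ∉ billable.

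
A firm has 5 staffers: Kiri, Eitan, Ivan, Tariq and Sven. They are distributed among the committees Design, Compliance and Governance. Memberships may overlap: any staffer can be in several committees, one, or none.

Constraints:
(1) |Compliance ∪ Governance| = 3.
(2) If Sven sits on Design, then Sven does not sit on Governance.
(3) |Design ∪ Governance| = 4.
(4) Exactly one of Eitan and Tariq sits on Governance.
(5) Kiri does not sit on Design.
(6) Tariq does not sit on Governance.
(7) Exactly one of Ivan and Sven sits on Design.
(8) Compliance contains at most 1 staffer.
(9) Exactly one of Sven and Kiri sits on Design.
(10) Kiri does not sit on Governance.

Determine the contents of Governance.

Governance = {Eitan, Ivan}

From (5): Kiri ∉ Design.
From (6): Tariq ∉ Governance.
From (10): Kiri ∉ Governance.
(4) (exactly one): Eitan ∈ Governance.
(9) (exactly one): Sven ∈ Design.
(2): Sven ∉ Governance.
(7) (exactly one): Ivan ∉ Design.
Suppose Ivan ∉ Governance: no assignment then satisfies all the clues, so Ivan ∈ Governance.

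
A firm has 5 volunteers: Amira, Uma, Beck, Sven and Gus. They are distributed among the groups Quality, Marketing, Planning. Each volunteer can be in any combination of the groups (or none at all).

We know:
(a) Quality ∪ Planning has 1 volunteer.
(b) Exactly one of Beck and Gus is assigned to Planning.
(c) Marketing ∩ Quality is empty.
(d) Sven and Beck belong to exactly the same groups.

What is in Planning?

Planning = {Gus}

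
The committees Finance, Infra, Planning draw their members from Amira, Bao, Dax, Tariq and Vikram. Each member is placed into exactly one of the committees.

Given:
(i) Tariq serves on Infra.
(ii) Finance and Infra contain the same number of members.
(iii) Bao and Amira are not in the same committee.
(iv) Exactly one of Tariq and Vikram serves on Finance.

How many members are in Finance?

2

From (i): Tariq ∈ Infra.
(iv) (exactly one): Vikram ∈ Finance.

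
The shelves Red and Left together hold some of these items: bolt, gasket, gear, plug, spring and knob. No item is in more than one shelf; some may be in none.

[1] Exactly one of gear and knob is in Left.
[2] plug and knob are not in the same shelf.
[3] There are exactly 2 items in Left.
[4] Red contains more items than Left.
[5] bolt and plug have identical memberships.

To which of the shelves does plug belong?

plug: Red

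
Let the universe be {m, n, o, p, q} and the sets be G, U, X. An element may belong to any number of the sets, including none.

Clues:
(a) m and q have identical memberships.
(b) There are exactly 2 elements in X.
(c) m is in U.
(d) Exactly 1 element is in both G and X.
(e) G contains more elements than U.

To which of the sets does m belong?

m: G, U

From (c): m ∈ U.
(a): q matches m: q ∈ U.
Suppose m ∉ G: no assignment then satisfies all the clues, so m ∈ G.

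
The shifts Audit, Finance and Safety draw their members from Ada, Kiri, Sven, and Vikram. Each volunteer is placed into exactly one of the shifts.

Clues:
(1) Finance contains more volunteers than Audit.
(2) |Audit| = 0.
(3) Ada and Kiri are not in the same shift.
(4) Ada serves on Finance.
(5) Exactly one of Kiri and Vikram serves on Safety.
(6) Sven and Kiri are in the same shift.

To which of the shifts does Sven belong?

From (4): Ada ∈ Finance.
(2): Audit already has 0, so the rest are out.
(3): Kiri ∉ Finance.
(6): Sven matches Kiri: Sven ∉ Finance.
Only one shift left: Kiri ∈ Safety.
Only one shift left: Sven ∈ Safety.
(5) (exactly one): Vikram ∉ Safety.
Only one shift left: Vikram ∈ Finance.

Sven: Safety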